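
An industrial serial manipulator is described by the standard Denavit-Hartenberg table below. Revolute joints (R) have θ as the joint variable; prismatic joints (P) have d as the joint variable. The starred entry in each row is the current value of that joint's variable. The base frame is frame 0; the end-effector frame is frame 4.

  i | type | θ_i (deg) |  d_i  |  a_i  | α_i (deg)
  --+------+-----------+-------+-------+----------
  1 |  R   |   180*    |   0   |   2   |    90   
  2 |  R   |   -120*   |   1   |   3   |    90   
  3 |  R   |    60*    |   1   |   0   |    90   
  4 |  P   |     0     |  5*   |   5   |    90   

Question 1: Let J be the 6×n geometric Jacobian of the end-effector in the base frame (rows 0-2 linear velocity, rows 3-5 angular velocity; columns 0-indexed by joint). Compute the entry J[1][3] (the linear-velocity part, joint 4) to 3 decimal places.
prismatic axis z_3 = (0.4330,-0.5000,-0.7500)
J_v[:, 3] = z_3; J_ω[:, 3] = (0,0,0)
entry J[1][3] = -0.5000

-0.500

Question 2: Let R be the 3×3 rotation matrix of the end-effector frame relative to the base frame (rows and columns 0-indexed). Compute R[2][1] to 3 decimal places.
-0.750

End-effector y-axis (col 1 of R) = (0.4330,-0.5000,-0.7500)
R[2][1] = -0.7500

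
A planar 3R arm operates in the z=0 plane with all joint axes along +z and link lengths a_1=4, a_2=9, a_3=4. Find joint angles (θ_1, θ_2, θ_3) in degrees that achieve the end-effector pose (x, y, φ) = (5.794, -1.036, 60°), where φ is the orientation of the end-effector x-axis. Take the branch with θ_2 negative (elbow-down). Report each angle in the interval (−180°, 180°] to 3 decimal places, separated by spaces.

80.272 -150.001 129.729

wrist centre = target − a_3·(cos φ, sin φ) = (3.7940, -4.5001)
cos θ_2 = (34.6454−4²−9²)/(2·4·9) = -0.8660; θ_2 = -150.0013° (elbow-down)
β = atan2(-4.5001,3.7940) = -49.8660°; ψ = atan2(-4.4998,-3.7943) = -130.1382°
θ_1 = β − ψ = 80.2722°
θ_3 = φ − θ_1 − θ_2 = 129.7291° (wrapped to (-180°,180°])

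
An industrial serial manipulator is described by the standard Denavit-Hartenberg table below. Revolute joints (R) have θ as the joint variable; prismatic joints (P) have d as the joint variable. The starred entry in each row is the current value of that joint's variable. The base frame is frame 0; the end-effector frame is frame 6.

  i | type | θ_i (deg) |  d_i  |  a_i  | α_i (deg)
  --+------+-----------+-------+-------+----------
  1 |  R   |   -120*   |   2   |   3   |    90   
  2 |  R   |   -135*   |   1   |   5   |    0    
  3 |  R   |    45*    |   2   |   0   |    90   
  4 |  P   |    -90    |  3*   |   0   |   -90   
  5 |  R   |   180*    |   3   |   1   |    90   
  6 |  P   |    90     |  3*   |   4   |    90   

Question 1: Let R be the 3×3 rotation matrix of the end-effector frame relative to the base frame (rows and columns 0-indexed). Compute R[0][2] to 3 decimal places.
End-effector z-axis (col 2 of R) = (-0.8660,0.5000,0.0000)
R[0][2] = -0.8660

-0.866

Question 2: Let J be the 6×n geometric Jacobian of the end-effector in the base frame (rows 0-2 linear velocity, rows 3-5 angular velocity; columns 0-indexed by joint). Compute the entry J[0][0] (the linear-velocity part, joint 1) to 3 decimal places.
axis z_0 = ẑ; lever o_n−o_0 = (-3.1963,2.4638,-8.5355)
cross product → J_v[:, 0] = (-2.4638,-3.1963,0.0000)
J_ω[:, 0] = z_0
entry J[0][0] = -2.4638

-2.464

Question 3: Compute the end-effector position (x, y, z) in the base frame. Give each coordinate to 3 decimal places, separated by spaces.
after link 1: o_1 = (-1.5000, -2.5981, 2.0000)
after link 2: o_2 = (-0.5983, 0.9638, -1.5355)
after link 3: o_3 = (-2.3303, 1.9638, -1.5355)
after link 4: o_4 = (-0.8303, 4.5619, -1.5355)
after link 5: o_5 = (-1.6963, 5.0619, -4.5355)
after link 6: o_6 = (-3.1963, 2.4638, -8.5355)

-3.196 2.464 -8.536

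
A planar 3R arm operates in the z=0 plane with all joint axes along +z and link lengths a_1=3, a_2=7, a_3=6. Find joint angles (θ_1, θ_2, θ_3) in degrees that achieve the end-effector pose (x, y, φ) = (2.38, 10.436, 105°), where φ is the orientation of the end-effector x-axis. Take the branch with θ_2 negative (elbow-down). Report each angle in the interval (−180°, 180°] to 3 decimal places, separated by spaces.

144.430 -119.998 80.567

wrist centre = target − a_3·(cos φ, sin φ) = (3.9329, 4.6404)
cos θ_2 = (37.0015−3²−7²)/(2·3·7) = -0.5000; θ_2 = -119.9976° (elbow-down)
β = atan2(4.6404,3.9329) = 49.7177°; ψ = atan2(-6.0623,-0.4997) = -94.7125°
θ_1 = β − ψ = 144.4302°
θ_3 = φ − θ_1 − θ_2 = 80.5674° (wrapped to (-180°,180°])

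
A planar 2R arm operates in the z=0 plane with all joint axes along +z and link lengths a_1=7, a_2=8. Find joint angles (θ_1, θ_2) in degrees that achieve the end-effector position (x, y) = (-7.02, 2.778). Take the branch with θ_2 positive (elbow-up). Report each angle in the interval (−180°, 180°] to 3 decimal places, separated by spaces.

cos θ_2 = (56.9977−7²−8²)/(2·7·8) = -0.5000; θ_2 = 120.0014° (elbow-up)
β = atan2(2.7780,-7.0200) = 158.4100°; ψ = atan2(6.9281,2.9998) = 66.5876°
θ_1 = β − ψ = 91.8223°

91.822 120.001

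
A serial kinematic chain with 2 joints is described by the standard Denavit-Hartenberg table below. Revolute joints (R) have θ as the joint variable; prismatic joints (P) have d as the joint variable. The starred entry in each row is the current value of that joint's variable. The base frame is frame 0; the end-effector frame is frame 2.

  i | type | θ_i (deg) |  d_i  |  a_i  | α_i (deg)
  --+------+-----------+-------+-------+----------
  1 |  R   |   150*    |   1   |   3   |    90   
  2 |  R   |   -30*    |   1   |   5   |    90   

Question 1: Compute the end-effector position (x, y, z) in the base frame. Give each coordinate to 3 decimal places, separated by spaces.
-5.848 4.531 -1.500

after link 1: o_1 = (-2.5981, 1.5000, 1.0000)
after link 2: o_2 = (-5.8481, 4.5311, -1.5000)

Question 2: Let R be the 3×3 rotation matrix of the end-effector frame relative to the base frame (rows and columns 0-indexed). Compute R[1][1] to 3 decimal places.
End-effector y-axis (col 1 of R) = (0.5000,0.8660,0.0000)
R[1][1] = 0.8660

0.866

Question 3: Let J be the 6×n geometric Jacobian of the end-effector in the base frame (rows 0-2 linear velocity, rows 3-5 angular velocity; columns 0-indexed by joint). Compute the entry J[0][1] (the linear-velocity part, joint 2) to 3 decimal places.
axis z_1 = (0.5000,0.8660,0.0000); lever o_n−o_1 = (-3.2500,3.0311,-2.5000)
cross product → J_v[:, 1] = (-2.1651,1.2500,4.3301)
J_ω[:, 1] = z_1
entry J[0][1] = -2.1651

-2.165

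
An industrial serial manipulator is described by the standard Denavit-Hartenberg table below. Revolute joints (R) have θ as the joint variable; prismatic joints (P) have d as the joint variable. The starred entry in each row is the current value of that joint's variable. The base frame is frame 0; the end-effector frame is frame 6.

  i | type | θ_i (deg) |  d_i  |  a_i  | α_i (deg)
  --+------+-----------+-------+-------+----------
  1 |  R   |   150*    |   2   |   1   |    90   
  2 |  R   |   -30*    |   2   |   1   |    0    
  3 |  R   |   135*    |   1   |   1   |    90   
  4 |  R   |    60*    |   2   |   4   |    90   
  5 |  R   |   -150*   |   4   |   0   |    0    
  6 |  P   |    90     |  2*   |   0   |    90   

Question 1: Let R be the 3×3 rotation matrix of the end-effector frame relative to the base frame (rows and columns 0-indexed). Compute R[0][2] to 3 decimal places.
End-effector z-axis (col 2 of R) = (-0.0538,-0.8350,-0.5477)
R[0][2] = -0.0538

-0.054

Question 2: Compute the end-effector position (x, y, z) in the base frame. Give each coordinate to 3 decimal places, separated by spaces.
after link 1: o_1 = (-0.8660, 0.5000, 2.0000)
after link 2: o_2 = (-0.6160, 2.6651, 1.5000)
after link 3: o_3 = (0.1081, 3.4017, 2.4659)
after link 4: o_4 = (0.6154, 7.1088, 4.9154)
after link 5: o_5 = (0.3919, 4.9284, 8.2615)
after link 6: o_6 = (0.2801, 3.8383, 9.9345)

0.280 3.838 9.935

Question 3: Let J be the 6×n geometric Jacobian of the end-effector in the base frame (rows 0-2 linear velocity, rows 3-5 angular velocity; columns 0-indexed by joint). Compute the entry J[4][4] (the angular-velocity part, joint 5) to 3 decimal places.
-0.545

axis z_4 = (-0.0559,-0.5451,0.8365); lever o_n−o_4 = (-0.3353,-3.2705,5.0191)
cross product → J_v[:, 4] = (-0.0000,0.0000,0.0000)
J_ω[:, 4] = z_4
entry J[4][4] = -0.5451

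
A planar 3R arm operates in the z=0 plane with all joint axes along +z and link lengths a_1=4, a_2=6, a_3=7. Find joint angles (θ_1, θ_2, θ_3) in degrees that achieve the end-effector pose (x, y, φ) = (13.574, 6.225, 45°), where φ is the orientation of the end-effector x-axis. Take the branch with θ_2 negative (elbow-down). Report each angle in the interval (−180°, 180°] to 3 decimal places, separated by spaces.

44.995 -59.994 60.000

wrist centre = target − a_3·(cos φ, sin φ) = (8.6243, 1.2753)
cos θ_2 = (76.0040−4²−6²)/(2·4·6) = 0.5001; θ_2 = -59.9945° (elbow-down)
β = atan2(1.2753,8.6243) = 8.4113°; ψ = atan2(-5.1959,7.0005) = -36.5833°
θ_1 = β − ψ = 44.9946°
θ_3 = φ − θ_1 − θ_2 = 59.9999° (wrapped to (-180°,180°])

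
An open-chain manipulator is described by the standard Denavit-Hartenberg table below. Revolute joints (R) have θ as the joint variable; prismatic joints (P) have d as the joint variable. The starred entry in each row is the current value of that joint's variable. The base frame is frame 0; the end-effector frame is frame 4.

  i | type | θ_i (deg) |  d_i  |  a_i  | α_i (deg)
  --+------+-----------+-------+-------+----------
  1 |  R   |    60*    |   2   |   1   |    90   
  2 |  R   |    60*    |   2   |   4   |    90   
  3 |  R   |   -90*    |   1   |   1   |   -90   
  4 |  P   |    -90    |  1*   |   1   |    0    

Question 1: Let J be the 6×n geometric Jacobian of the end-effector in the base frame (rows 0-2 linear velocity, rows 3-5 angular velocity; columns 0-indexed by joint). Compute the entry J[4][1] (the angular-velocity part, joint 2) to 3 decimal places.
-0.500

axis z_1 = (0.8660,-0.5000,0.0000); lever o_n−o_1 = (2.9821,3.1651,3.3301)
cross product → J_v[:, 1] = (-1.6651,-2.8840,4.2321)
J_ω[:, 1] = z_1
entry J[4][1] = -0.5000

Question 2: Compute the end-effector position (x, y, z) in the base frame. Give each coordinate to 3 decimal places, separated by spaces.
3.482 4.031 5.330

after link 1: o_1 = (0.5000, 0.8660, 2.0000)
after link 2: o_2 = (3.2321, 1.5981, 5.4641)
after link 3: o_3 = (2.7990, 2.8481, 4.9641)
after link 4: o_4 = (3.4821, 4.0311, 5.3301)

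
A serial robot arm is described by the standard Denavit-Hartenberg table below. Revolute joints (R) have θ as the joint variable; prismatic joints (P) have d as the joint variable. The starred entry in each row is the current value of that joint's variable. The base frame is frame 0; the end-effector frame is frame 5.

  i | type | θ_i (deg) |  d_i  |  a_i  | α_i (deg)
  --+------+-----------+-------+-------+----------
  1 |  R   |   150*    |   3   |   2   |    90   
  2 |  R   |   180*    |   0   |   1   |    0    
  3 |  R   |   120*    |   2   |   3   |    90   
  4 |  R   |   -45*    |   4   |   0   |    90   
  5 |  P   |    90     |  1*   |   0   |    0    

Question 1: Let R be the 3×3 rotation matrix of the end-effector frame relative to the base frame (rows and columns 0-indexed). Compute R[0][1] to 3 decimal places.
0.660

End-effector y-axis (col 1 of R) = (0.6597,0.4356,0.6124)
R[0][1] = 0.6597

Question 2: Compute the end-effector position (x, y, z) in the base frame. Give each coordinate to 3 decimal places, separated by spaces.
1.788 0.461 -0.986

after link 1: o_1 = (-1.7321, 1.0000, 3.0000)
after link 2: o_2 = (-0.8660, 0.5000, 3.0000)
after link 3: o_3 = (-1.1651, 2.9821, 0.4019)
after link 4: o_4 = (1.8349, 1.2500, -1.5981)
after link 5: o_5 = (1.7876, 0.4609, -0.9857)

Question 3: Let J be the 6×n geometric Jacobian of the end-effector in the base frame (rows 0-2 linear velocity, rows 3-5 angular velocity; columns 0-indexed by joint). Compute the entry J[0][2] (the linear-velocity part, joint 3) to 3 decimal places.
-3.452

axis z_2 = (0.5000,0.8660,0.0000); lever o_n−o_2 = (2.6536,-0.0391,-3.9857)
cross product → J_v[:, 2] = (-3.4517,1.9929,-2.3177)
J_ω[:, 2] = z_2
entry J[0][2] = -3.4517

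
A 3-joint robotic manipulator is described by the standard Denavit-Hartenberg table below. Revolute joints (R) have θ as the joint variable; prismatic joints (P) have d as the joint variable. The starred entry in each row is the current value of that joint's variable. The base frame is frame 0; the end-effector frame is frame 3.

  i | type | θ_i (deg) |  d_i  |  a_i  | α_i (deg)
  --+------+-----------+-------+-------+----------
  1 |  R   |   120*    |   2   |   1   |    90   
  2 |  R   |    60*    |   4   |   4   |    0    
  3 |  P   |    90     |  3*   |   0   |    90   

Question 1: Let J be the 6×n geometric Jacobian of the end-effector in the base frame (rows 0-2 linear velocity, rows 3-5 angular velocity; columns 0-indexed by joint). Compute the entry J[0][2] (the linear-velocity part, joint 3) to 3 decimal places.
prismatic axis z_2 = (0.8660,0.5000,0.0000)
J_v[:, 2] = z_2; J_ω[:, 2] = (0,0,0)
entry J[0][2] = 0.8660

0.866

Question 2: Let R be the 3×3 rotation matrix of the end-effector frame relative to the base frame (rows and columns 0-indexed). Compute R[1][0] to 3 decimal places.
End-effector x-axis (col 0 of R) = (0.4330,-0.7500,0.5000)
R[1][0] = -0.7500

-0.750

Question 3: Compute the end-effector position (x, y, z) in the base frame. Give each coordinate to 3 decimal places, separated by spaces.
after link 1: o_1 = (-0.5000, 0.8660, 2.0000)
after link 2: o_2 = (1.9641, 4.5981, 5.4641)
after link 3: o_3 = (4.5622, 6.0981, 5.4641)

4.562 6.098 5.464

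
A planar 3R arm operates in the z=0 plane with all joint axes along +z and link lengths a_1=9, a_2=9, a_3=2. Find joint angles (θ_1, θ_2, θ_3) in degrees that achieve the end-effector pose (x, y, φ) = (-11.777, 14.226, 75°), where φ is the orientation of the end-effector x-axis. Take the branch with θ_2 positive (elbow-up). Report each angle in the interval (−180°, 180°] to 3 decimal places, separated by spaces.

120.004 29.994 -74.998

wrist centre = target − a_3·(cos φ, sin φ) = (-12.2946, 12.2941)
cos θ_2 = (302.3042−9²−9²)/(2·9·9) = 0.8661; θ_2 = 29.9943° (elbow-up)
β = atan2(12.2941,-12.2946) = 135.0011°; ψ = atan2(4.4992,16.7947) = 14.9971°
θ_1 = β − ψ = 120.0040°
θ_3 = φ − θ_1 − θ_2 = -74.9983° (wrapped to (-180°,180°])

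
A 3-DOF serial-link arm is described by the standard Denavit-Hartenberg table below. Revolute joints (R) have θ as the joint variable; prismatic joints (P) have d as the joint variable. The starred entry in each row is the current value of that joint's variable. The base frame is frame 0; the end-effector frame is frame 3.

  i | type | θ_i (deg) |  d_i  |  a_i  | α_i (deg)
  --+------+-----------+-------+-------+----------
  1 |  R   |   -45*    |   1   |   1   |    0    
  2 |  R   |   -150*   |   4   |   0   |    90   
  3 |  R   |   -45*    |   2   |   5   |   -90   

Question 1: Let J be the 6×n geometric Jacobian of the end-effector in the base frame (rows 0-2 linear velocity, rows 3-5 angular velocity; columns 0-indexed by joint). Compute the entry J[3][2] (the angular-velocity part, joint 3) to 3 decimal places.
axis z_2 = (0.2588,0.9659,0.0000); lever o_n−o_2 = (-2.8974,2.8469,-3.5355)
cross product → J_v[:, 2] = (-3.4151,0.9151,3.5355)
J_ω[:, 2] = z_2
entry J[3][2] = 0.2588

0.259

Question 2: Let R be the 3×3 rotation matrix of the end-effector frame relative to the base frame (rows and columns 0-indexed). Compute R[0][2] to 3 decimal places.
End-effector z-axis (col 2 of R) = (-0.6830,0.1830,0.7071)
R[0][2] = -0.6830

-0.683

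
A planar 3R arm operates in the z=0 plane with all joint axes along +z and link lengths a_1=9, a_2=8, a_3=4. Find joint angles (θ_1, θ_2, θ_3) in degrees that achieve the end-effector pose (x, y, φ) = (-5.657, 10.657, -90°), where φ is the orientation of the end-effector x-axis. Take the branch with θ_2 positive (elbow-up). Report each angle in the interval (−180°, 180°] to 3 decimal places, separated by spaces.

90.002 44.997 135.001

wrist centre = target − a_3·(cos φ, sin φ) = (-5.6570, 14.6570)
cos θ_2 = (246.8293−9²−8²)/(2·9·8) = 0.7071; θ_2 = 44.9967° (elbow-up)
β = atan2(14.6570,-5.6570) = 111.1045°; ψ = atan2(5.6565,14.6572) = 21.1027°
θ_1 = β − ψ = 90.0019°
θ_3 = φ − θ_1 − θ_2 = 135.0015° (wrapped to (-180°,180°])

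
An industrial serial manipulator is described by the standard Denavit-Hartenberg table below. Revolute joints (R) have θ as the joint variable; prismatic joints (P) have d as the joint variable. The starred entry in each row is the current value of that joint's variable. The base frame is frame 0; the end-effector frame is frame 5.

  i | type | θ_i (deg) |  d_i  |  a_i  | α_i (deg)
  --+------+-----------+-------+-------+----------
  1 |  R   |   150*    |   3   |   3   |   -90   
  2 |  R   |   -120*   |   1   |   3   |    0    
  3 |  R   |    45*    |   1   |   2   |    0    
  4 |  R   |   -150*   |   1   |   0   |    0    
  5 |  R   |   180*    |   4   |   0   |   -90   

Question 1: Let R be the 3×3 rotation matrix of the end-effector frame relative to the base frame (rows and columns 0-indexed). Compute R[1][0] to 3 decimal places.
0.354

End-effector x-axis (col 0 of R) = (-0.6124,0.3536,0.7071)
R[1][0] = 0.3536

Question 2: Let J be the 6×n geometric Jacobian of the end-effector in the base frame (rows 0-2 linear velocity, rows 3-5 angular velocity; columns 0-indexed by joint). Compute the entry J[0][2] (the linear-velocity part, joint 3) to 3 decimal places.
-1.673

axis z_2 = (-0.5000,-0.8660,0.0000); lever o_n−o_2 = (-3.4483,-4.9373,1.9319)
cross product → J_v[:, 2] = (-1.6730,0.9659,-0.5176)
J_ω[:, 2] = z_2
entry J[0][2] = -1.6730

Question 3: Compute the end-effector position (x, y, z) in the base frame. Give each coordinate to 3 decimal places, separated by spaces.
after link 1: o_1 = (-2.5981, 1.5000, 3.0000)
after link 2: o_2 = (-1.7990, -0.1160, 5.5981)
after link 3: o_3 = (-2.7473, -0.7232, 7.5299)
after link 4: o_4 = (-3.2473, -1.5893, 7.5299)
after link 5: o_5 = (-5.2473, -5.0534, 7.5299)

-5.247 -5.053 7.530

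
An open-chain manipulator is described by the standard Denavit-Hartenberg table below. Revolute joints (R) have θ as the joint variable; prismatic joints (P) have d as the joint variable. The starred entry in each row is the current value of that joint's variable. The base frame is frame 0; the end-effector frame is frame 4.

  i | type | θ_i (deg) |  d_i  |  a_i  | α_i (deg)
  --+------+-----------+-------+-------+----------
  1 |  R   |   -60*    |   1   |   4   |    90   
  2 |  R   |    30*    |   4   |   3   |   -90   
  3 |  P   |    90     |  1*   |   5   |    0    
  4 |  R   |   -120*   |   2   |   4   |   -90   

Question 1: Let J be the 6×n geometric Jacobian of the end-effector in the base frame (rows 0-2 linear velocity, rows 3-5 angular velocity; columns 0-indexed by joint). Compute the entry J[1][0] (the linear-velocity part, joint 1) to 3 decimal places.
3.183

axis z_0 = ẑ; lever o_n−o_0 = (3.1830,-7.5131,6.8301)
cross product → J_v[:, 0] = (7.5131,3.1830,-0.0000)
J_ω[:, 0] = z_0
entry J[1][0] = 3.1830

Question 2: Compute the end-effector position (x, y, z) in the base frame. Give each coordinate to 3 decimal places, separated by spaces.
after link 1: o_1 = (2.0000, -3.4641, 1.0000)
after link 2: o_2 = (-0.1651, -7.7141, 2.5000)
after link 3: o_3 = (3.9151, -4.7811, 3.3660)
after link 4: o_4 = (3.1830, -7.5131, 6.8301)

3.183 -7.513 6.830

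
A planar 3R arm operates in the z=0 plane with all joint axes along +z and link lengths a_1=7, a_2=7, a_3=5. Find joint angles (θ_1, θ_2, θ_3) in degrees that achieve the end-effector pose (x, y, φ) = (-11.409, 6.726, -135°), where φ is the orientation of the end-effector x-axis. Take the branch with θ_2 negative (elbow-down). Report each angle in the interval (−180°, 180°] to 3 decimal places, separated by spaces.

wrist centre = target − a_3·(cos φ, sin φ) = (-7.8735, 10.2615)
cos θ_2 = (167.2905−7²−7²)/(2·7·7) = 0.7070; θ_2 = -45.0049° (elbow-down)
β = atan2(10.2615,-7.8735) = 127.4983°; ψ = atan2(-4.9502,11.9493) = -22.5024°
θ_1 = β − ψ = 150.0007°
θ_3 = φ − θ_1 − θ_2 = 120.0042° (wrapped to (-180°,180°])

150.001 -45.005 120.004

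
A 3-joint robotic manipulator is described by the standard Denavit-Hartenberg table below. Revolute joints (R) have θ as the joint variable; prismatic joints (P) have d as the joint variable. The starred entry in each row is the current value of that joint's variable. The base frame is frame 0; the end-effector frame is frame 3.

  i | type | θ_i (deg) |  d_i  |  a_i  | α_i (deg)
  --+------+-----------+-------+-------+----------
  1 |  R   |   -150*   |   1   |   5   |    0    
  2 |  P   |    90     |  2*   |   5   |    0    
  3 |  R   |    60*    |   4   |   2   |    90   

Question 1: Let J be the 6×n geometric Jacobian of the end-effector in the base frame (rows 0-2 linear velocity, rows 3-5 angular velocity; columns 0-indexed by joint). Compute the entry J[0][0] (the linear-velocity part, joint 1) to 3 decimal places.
axis z_0 = ẑ; lever o_n−o_0 = (0.1699,-6.8301,7.0000)
cross product → J_v[:, 0] = (6.8301,0.1699,-0.0000)
J_ω[:, 0] = z_0
entry J[0][0] = 6.8301

6.830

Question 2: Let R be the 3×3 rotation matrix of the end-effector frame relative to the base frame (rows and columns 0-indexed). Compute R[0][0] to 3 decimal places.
1.000

End-effector x-axis (col 0 of R) = (1.0000,-0.0000,0.0000)
R[0][0] = 1.0000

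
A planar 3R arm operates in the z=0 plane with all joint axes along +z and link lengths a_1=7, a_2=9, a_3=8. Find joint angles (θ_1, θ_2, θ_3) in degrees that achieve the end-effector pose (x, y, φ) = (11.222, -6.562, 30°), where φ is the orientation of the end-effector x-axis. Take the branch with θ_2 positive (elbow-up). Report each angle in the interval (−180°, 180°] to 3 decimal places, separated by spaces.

wrist centre = target − a_3·(cos φ, sin φ) = (4.2938, -10.5620)
cos θ_2 = (129.9925−7²−9²)/(2·7·9) = -0.0001; θ_2 = 90.0034° (elbow-up)
β = atan2(-10.5620,4.2938) = -67.8767°; ψ = atan2(9.0000,6.9995) = 52.1271°
θ_1 = β − ψ = -120.0038°
θ_3 = φ − θ_1 − θ_2 = 60.0004° (wrapped to (-180°,180°])

-120.004 90.003 60.000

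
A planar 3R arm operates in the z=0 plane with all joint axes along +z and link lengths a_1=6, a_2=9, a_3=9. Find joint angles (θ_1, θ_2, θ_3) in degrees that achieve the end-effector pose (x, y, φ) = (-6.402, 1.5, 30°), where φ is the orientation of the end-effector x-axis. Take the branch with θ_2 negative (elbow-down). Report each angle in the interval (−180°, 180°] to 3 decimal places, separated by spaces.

wrist centre = target − a_3·(cos φ, sin φ) = (-14.1962, -3.0000)
cos θ_2 = (210.5329−6²−9²)/(2·6·9) = 0.8660; θ_2 = -29.9977° (elbow-down)
β = atan2(-3.0000,-14.1962) = -168.0676°; ψ = atan2(-4.4997,13.7944) = -18.0661°
θ_1 = β − ψ = -150.0015°
θ_3 = φ − θ_1 − θ_2 = -150.0008° (wrapped to (-180°,180°])

-150.001 -29.998 -150.001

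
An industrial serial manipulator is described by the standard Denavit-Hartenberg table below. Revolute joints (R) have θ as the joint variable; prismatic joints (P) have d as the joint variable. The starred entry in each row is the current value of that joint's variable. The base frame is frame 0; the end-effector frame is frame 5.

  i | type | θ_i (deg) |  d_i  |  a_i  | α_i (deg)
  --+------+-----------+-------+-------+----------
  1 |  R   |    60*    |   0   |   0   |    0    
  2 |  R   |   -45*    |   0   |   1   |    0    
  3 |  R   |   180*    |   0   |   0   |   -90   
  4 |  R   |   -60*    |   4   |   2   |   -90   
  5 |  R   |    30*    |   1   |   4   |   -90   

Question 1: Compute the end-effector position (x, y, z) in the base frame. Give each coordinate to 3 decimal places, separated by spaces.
after link 1: o_1 = (0.0000, 0.0000, 0.0000)
after link 2: o_2 = (0.9659, 0.2588, 0.0000)
after link 3: o_3 = (0.9659, 0.2588, 0.0000)
after link 4: o_4 = (1.0353, -3.8637, 1.7321)
after link 5: o_5 = (-1.9919, -2.6043, 4.2321)

-1.992 -2.604 4.232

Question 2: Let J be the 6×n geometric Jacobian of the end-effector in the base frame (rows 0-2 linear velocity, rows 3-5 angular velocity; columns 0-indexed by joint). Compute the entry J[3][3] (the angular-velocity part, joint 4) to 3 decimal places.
0.259

axis z_3 = (0.2588,-0.9659,0.0000); lever o_n−o_3 = (-2.9578,-2.8631,4.2321)
cross product → J_v[:, 3] = (-4.0878,-1.0953,-3.5981)
J_ω[:, 3] = z_3
entry J[3][3] = 0.2588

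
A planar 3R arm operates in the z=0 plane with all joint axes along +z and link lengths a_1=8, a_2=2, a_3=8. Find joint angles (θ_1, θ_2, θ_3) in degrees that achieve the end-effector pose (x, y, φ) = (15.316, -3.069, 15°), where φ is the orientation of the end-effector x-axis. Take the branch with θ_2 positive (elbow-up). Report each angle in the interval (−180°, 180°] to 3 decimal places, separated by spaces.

-45.002 59.996 0.005

wrist centre = target − a_3·(cos φ, sin φ) = (7.5886, -5.1396)
cos θ_2 = (84.0017−8²−2²)/(2·8·2) = 0.5001; θ_2 = 59.9964° (elbow-up)
β = atan2(-5.1396,7.5886) = -34.1087°; ψ = atan2(1.7320,9.0001) = 10.8929°
θ_1 = β − ψ = -45.0016°
θ_3 = φ − θ_1 − θ_2 = 0.0052° (wrapped to (-180°,180°])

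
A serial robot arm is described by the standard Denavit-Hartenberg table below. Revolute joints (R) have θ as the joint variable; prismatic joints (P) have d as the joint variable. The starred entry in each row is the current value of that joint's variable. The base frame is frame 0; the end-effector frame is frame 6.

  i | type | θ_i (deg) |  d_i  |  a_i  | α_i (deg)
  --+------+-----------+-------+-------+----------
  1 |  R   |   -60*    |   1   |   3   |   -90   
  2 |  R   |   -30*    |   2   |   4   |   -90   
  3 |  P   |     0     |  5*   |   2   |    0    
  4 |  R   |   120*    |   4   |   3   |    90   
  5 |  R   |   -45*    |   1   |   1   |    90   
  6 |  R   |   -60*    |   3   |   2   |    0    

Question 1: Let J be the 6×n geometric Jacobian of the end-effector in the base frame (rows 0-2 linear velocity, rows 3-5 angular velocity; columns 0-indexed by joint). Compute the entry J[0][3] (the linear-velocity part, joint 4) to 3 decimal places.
axis z_3 = (0.2500,-0.4330,-0.8660); lever o_n−o_3 = (-2.0575,0.3244,-1.2925)
cross product → J_v[:, 3] = (0.8405,2.1050,-0.8098)
J_ω[:, 3] = z_3
entry J[0][3] = 0.8405

0.841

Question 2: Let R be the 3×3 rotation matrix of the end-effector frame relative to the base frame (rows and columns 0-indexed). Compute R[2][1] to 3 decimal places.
0.594

End-effector y-axis (col 1 of R) = (-0.7740,-0.2201,0.5937)
R[2][1] = 0.5937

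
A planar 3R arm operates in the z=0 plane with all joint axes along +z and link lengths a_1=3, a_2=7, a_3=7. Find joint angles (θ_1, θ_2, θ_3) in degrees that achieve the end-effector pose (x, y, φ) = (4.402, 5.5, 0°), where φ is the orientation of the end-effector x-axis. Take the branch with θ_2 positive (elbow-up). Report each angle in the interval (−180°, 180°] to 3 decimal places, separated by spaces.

wrist centre = target − a_3·(cos φ, sin φ) = (-2.5980, 5.5000)
cos θ_2 = (36.9996−3²−7²)/(2·3·7) = -0.5000; θ_2 = 120.0006° (elbow-up)
β = atan2(5.5000,-2.5980) = 115.2843°; ψ = atan2(6.0621,-0.5001) = 94.7157°
θ_1 = β − ψ = 20.5687°
θ_3 = φ − θ_1 − θ_2 = -140.5693° (wrapped to (-180°,180°])

20.569 120.001 -140.569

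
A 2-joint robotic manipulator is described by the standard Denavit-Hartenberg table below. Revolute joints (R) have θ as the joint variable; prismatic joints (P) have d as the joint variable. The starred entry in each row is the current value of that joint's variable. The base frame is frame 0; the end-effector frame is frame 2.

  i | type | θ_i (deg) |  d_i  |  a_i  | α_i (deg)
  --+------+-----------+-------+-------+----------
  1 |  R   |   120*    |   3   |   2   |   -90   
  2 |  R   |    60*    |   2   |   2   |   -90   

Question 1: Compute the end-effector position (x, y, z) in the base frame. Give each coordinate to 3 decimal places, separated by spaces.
after link 1: o_1 = (-1.0000, 1.7321, 3.0000)
after link 2: o_2 = (-3.2321, 1.5981, 1.2679)

-3.232 1.598 1.268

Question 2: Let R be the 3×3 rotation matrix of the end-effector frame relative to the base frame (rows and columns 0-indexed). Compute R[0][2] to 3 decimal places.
End-effector z-axis (col 2 of R) = (0.4330,-0.7500,-0.5000)
R[0][2] = 0.4330

0.433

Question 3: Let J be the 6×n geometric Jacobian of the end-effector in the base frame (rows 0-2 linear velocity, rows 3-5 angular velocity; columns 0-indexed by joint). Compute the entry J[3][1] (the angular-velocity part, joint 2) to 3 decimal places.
-0.866

axis z_1 = (-0.8660,-0.5000,0.0000); lever o_n−o_1 = (-2.2321,-0.1340,-1.7321)
cross product → J_v[:, 1] = (0.8660,-1.5000,-1.0000)
J_ω[:, 1] = z_1
entry J[3][1] = -0.8660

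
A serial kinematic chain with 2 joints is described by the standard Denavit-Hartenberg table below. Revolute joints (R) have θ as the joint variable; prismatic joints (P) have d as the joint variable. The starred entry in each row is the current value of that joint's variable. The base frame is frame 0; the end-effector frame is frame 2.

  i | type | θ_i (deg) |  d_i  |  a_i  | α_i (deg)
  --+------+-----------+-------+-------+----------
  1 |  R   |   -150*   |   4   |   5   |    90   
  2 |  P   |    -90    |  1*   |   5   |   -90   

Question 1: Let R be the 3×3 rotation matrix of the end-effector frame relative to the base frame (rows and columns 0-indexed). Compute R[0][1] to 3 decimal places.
End-effector y-axis (col 1 of R) = (0.5000,-0.8660,-0.0000)
R[0][1] = 0.5000

0.500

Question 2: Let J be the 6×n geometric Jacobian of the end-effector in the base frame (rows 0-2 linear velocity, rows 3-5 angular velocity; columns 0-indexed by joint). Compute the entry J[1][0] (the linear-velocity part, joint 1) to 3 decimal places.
axis z_0 = ẑ; lever o_n−o_0 = (-4.8301,-1.6340,-1.0000)
cross product → J_v[:, 0] = (1.6340,-4.8301,0.0000)
J_ω[:, 0] = z_0
entry J[1][0] = -4.8301

-4.830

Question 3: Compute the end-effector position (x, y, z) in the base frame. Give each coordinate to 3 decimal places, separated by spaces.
after link 1: o_1 = (-4.3301, -2.5000, 4.0000)
after link 2: o_2 = (-4.8301, -1.6340, -1.0000)

-4.830 -1.634 -1.000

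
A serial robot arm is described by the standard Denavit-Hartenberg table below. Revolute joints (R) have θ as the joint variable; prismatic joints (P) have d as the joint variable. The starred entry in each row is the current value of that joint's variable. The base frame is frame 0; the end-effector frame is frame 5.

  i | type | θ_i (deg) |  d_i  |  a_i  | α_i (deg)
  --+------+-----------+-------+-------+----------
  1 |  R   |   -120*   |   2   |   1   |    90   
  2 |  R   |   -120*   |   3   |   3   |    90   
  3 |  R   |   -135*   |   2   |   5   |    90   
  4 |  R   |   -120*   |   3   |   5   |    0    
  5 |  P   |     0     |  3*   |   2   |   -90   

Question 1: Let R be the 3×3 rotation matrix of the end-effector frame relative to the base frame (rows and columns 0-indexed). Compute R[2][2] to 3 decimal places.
End-effector z-axis (col 2 of R) = (0.1607,-0.9464,0.2803)
R[2][2] = 0.2803

0.280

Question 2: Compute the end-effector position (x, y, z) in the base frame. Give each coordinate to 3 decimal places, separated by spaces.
after link 1: o_1 = (-0.5000, -0.8660, 2.0000)
after link 2: o_2 = (-2.3481, 1.9330, -0.5981)
after link 3: o_3 = (0.6959, 0.1343, 3.4638)
after link 4: o_4 = (-4.6355, -1.3218, 1.6049)
after link 5: o_5 = (-8.1886, -1.8190, 1.9636)

-8.189 -1.819 1.964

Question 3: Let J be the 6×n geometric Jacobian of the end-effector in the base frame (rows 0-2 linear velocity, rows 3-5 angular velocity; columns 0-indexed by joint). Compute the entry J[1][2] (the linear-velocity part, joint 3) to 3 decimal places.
-4.029

axis z_2 = (0.4330,0.7500,0.5000); lever o_n−o_2 = (-5.8405,-3.7520,2.5617)
cross product → J_v[:, 2] = (3.7973,-4.0295,2.7557)
J_ω[:, 2] = z_2
entry J[1][2] = -4.0295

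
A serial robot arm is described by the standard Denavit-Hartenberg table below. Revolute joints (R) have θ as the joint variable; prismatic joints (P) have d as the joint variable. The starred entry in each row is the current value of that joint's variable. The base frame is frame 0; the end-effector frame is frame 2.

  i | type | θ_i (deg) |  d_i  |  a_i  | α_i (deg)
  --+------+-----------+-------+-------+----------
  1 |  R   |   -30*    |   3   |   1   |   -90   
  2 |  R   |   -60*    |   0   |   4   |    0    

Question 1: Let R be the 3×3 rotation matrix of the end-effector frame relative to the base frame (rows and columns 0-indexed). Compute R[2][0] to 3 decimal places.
0.866

End-effector x-axis (col 0 of R) = (0.4330,-0.2500,0.8660)
R[2][0] = 0.8660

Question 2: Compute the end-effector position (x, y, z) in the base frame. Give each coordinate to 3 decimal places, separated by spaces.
after link 1: o_1 = (0.8660, -0.5000, 3.0000)
after link 2: o_2 = (2.5981, -1.5000, 6.4641)

2.598 -1.500 6.464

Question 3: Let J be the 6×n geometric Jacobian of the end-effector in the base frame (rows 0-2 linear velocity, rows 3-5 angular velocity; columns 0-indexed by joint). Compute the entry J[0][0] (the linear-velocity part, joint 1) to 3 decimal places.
1.500

axis z_0 = ẑ; lever o_n−o_0 = (2.5981,-1.5000,6.4641)
cross product → J_v[:, 0] = (1.5000,2.5981,-0.0000)
J_ω[:, 0] = z_0
entry J[0][0] = 1.5000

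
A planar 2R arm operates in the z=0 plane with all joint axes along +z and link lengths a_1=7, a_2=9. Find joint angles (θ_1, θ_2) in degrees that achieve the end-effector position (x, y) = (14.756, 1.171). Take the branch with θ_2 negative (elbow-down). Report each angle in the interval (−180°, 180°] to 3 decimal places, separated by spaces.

29.996 -44.990

cos θ_2 = (219.1108−7²−9²)/(2·7·9) = 0.7072; θ_2 = -44.9901° (elbow-down)
β = atan2(1.1710,14.7560) = 4.5373°; ψ = atan2(-6.3629,13.3651) = -25.4583°
θ_1 = β − ψ = 29.9956°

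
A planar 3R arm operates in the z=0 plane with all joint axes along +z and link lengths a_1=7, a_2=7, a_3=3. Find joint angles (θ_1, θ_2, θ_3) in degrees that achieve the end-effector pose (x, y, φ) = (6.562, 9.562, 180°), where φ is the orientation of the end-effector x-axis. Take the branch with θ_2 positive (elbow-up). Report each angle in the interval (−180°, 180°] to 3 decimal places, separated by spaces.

29.996 30.008 119.996

wrist centre = target − a_3·(cos φ, sin φ) = (9.5620, 9.5620)
cos θ_2 = (182.8637−7²−7²)/(2·7·7) = 0.8660; θ_2 = 30.0080° (elbow-up)
β = atan2(9.5620,9.5620) = 45.0000°; ψ = atan2(3.5008,13.0617) = 15.0040°
θ_1 = β − ψ = 29.9960°
θ_3 = φ − θ_1 − θ_2 = 119.9960° (wrapped to (-180°,180°])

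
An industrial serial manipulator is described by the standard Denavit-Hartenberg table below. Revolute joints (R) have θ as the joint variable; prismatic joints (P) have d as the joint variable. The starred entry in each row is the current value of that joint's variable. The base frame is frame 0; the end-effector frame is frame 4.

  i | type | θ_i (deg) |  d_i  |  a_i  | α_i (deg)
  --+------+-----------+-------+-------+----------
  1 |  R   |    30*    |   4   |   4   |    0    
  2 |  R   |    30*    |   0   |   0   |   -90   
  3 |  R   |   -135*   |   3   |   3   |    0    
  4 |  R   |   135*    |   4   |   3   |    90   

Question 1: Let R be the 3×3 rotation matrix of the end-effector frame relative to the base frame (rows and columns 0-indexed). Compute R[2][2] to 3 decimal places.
End-effector z-axis (col 2 of R) = (0.0000,0.0000,1.0000)
R[2][2] = 1.0000

1.000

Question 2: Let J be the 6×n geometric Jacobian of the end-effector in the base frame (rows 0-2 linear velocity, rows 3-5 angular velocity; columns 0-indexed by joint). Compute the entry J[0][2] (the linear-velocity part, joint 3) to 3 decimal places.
1.061

axis z_2 = (-0.8660,0.5000,0.0000); lever o_n−o_2 = (-5.6228,4.2610,2.1213)
cross product → J_v[:, 2] = (1.0607,1.8371,-0.8787)
J_ω[:, 2] = z_2
entry J[0][2] = 1.0607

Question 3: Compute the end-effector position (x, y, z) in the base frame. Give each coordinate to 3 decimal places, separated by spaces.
after link 1: o_1 = (3.4641, 2.0000, 4.0000)
after link 2: o_2 = (3.4641, 2.0000, 4.0000)
after link 3: o_3 = (-0.1946, 1.6629, 6.1213)
after link 4: o_4 = (-2.1587, 6.2610, 6.1213)

-2.159 6.261 6.121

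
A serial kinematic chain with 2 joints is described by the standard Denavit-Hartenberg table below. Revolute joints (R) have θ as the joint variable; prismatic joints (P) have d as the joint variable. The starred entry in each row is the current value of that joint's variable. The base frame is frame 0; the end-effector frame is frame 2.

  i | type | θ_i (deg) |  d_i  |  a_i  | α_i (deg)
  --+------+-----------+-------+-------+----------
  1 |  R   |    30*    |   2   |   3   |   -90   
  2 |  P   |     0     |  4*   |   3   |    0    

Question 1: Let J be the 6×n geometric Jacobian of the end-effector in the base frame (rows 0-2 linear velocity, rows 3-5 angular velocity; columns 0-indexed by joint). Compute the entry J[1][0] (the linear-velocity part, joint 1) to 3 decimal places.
3.196

axis z_0 = ẑ; lever o_n−o_0 = (3.1962,6.4641,2.0000)
cross product → J_v[:, 0] = (-6.4641,3.1962,0.0000)
J_ω[:, 0] = z_0
entry J[1][0] = 3.1962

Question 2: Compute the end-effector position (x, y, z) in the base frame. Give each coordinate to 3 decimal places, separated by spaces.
after link 1: o_1 = (2.5981, 1.5000, 2.0000)
after link 2: o_2 = (3.1962, 6.4641, 2.0000)

3.196 6.464 2.000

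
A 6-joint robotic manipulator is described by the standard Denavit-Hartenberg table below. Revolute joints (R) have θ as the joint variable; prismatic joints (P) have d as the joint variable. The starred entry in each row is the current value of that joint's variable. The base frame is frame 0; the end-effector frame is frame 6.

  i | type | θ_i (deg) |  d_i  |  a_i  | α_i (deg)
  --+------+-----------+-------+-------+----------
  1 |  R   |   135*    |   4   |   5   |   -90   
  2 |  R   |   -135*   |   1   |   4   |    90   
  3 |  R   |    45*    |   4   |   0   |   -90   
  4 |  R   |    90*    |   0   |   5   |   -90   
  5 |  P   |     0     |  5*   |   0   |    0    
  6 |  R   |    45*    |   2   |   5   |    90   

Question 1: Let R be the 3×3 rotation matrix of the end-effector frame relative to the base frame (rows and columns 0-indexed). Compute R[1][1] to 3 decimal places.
End-effector y-axis (col 1 of R) = (0.1464,0.8536,-0.5000)
R[1][1] = 0.8536

0.854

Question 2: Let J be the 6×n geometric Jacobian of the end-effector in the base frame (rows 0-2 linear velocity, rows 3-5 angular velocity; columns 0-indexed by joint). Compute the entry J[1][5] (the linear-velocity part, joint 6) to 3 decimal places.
axis z_5 = (0.1464,0.8536,-0.5000); lever o_n−o_5 = (1.5429,3.9926,3.2678)
cross product → J_v[:, 5] = (4.7855,-1.2500,-0.7322)
J_ω[:, 5] = z_5
entry J[1][5] = -1.2500

-1.250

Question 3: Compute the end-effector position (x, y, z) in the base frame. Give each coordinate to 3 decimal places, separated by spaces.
after link 1: o_1 = (-3.5355, 3.5355, 4.0000)
after link 2: o_2 = (-2.2426, 0.8284, 6.8284)
after link 3: o_3 = (-0.2426, -1.1716, 4.0000)
after link 4: o_4 = (-2.7426, 1.3284, 7.5355)
after link 5: o_5 = (-2.0104, 5.5962, 5.0355)
after link 6: o_6 = (-0.4675, 9.5888, 8.3033)

-0.468 9.589 8.303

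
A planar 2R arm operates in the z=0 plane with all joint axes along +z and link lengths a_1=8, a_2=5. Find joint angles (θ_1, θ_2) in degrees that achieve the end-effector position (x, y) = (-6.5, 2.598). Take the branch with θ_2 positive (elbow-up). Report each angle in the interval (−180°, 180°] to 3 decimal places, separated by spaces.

cos θ_2 = (48.9996−8²−5²)/(2·8·5) = -0.5000; θ_2 = 120.0003° (elbow-up)
β = atan2(2.5980,-6.5000) = 158.2138°; ψ = atan2(4.3301,5.5000) = 38.2132°
θ_1 = β − ψ = 120.0005°

120.001 120.000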